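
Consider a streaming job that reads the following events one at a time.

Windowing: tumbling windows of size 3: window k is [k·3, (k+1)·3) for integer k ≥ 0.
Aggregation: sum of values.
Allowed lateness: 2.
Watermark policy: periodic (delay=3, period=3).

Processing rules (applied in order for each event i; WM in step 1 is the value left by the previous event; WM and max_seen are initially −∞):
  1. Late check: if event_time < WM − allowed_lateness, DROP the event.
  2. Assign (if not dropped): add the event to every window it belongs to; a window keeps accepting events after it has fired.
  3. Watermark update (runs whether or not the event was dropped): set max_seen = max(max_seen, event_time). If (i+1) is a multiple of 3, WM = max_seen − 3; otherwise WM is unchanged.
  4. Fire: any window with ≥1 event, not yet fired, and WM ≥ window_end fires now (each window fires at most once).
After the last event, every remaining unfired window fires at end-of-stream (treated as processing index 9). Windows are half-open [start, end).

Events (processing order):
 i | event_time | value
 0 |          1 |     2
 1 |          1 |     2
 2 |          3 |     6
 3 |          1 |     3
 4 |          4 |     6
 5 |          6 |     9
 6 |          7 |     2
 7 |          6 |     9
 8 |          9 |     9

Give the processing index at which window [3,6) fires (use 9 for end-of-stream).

8

i=0 t=1 v=2: → [0,3); WM=−∞
i=1 t=1 v=2: → [0,3); WM=−∞
i=2 t=3 v=6: → [3,6); WM=0
i=3 t=1 v=3: → [0,3); WM=0
i=4 t=4 v=6: → [3,6); WM=0
i=5 t=6 v=9: → [6,9); WM=3; [0,3) fires=7
i=6 t=7 v=2: → [6,9); WM=3
i=7 t=6 v=9: → [6,9); WM=3
i=8 t=9 v=9: → [9,12); WM=6; [3,6) fires=12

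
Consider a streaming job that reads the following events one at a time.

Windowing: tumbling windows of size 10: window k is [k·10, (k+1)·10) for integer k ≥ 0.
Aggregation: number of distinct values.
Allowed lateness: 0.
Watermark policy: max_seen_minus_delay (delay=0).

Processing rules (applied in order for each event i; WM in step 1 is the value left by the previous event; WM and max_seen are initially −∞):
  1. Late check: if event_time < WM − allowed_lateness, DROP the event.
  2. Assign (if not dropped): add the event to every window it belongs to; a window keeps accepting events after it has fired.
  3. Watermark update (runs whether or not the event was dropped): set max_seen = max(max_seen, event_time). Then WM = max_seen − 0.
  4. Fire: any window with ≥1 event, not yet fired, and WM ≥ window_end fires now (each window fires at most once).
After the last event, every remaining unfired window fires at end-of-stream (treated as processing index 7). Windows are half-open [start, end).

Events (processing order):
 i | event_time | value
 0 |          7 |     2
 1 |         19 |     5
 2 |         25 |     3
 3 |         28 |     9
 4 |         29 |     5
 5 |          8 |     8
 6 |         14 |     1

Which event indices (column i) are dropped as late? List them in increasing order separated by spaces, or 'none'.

i=0 t=7 v=2: → [0,10); WM=7
i=1 t=19 v=5: → [10,20); WM=19; [0,10) fires=1
i=2 t=25 v=3: → [20,30); WM=25; [10,20) fires=1
i=3 t=28 v=9: → [20,30); WM=28
i=4 t=29 v=5: → [20,30); WM=29
i=5 t=8 v=8: DROP (t<29-0); WM=29
i=6 t=14 v=1: DROP (t<29-0); WM=29

5 6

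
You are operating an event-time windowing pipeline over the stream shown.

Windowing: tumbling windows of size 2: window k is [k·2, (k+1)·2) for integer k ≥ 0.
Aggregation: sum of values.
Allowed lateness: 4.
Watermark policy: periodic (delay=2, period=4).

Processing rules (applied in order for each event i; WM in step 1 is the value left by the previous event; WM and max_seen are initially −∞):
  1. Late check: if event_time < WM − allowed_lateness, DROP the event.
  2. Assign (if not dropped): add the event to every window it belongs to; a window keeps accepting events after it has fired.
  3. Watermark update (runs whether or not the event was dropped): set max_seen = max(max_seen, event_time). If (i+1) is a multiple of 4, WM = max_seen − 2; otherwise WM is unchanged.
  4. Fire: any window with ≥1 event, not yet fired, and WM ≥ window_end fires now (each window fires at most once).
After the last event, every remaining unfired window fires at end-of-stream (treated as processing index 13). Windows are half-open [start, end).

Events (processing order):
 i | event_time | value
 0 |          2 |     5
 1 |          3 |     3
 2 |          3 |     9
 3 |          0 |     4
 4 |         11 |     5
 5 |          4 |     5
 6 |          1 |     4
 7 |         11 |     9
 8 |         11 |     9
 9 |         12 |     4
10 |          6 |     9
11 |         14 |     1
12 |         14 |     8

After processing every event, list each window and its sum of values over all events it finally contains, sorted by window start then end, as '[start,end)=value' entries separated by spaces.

[0,2)=8 [2,4)=17 [4,6)=5 [6,8)=9 [10,12)=23 [12,14)=4 [14,16)=9

i=0 t=2 v=5: → [2,4); WM=−∞
i=1 t=3 v=3: → [2,4); WM=−∞
i=2 t=3 v=9: → [2,4); WM=−∞
i=3 t=0 v=4: → [0,2); WM=1
i=4 t=11 v=5: → [10,12); WM=1
i=5 t=4 v=5: → [4,6); WM=1
i=6 t=1 v=4: → [0,2); WM=1
i=7 t=11 v=9: → [10,12); WM=9; [0,2) fires=8 [2,4) fires=17 [4,6) fires=5
i=8 t=11 v=9: → [10,12); WM=9
i=9 t=12 v=4: → [12,14); WM=9
i=10 t=6 v=9: → [6,8); WM=9; [6,8) fires=9
i=11 t=14 v=1: → [14,16); WM=12; [10,12) fires=23
i=12 t=14 v=8: → [14,16); WM=12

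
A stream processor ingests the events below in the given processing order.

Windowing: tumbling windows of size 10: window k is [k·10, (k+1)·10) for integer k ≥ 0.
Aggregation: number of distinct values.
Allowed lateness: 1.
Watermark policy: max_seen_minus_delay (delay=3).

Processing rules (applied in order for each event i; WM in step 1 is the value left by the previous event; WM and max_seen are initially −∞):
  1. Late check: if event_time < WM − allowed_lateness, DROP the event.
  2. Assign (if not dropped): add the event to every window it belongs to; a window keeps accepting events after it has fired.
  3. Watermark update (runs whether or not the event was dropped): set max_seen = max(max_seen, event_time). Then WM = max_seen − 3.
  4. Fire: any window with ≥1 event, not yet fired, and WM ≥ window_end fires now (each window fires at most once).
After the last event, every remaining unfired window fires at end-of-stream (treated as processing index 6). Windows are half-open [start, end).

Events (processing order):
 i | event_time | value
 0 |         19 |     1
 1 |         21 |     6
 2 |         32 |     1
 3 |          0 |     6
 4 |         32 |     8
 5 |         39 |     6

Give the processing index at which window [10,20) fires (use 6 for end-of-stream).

i=0 t=19 v=1: → [10,20); WM=16
i=1 t=21 v=6: → [20,30); WM=18
i=2 t=32 v=1: → [30,40); WM=29; [10,20) fires=1
i=3 t=0 v=6: DROP (t<29-1); WM=29
i=4 t=32 v=8: → [30,40); WM=29
i=5 t=39 v=6: → [30,40); WM=36; [20,30) fires=1

2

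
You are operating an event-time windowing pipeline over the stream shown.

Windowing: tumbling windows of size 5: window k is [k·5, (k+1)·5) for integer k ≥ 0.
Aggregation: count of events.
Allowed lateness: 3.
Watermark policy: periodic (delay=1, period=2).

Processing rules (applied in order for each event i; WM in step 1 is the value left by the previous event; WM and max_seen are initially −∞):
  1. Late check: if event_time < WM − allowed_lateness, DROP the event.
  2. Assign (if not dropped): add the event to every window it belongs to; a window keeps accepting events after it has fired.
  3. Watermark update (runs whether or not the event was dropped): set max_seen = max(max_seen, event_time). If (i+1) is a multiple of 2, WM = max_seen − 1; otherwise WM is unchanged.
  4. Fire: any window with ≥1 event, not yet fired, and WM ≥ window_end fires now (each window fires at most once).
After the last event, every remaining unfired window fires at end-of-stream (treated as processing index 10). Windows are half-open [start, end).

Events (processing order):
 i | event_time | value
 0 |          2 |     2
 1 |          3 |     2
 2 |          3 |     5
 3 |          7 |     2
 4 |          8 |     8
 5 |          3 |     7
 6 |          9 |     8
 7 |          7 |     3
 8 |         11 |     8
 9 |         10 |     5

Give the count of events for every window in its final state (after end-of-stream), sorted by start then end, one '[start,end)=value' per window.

[0,5)=4 [5,10)=4 [10,15)=2

i=0 t=2 v=2: → [0,5); WM=−∞
i=1 t=3 v=2: → [0,5); WM=2
i=2 t=3 v=5: → [0,5); WM=2
i=3 t=7 v=2: → [5,10); WM=6; [0,5) fires=3
i=4 t=8 v=8: → [5,10); WM=6
i=5 t=3 v=7: → [0,5); WM=7
i=6 t=9 v=8: → [5,10); WM=7
i=7 t=7 v=3: → [5,10); WM=8
i=8 t=11 v=8: → [10,15); WM=8
i=9 t=10 v=5: → [10,15); WM=10; [5,10) fires=4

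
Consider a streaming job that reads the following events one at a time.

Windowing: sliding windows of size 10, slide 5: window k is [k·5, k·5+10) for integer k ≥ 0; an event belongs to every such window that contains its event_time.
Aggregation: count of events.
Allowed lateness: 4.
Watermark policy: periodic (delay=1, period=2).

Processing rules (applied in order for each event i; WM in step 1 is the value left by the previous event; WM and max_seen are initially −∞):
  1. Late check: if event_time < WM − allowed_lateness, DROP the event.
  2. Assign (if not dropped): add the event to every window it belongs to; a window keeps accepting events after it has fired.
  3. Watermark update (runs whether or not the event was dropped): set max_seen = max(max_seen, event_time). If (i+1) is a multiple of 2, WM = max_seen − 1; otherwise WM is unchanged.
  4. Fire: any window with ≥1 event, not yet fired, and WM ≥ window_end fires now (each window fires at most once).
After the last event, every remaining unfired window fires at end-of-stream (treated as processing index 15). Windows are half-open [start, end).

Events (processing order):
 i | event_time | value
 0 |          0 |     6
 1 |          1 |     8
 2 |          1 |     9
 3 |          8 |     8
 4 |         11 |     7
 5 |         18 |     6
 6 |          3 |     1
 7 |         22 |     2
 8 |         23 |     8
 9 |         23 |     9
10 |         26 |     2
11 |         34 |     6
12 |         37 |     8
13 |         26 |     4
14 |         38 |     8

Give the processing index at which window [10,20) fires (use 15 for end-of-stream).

i=0 t=0 v=6: → [0,10); WM=−∞
i=1 t=1 v=8: → [0,10); WM=0
i=2 t=1 v=9: → [0,10); WM=0
i=3 t=8 v=8: → [5,15),[0,10); WM=7
i=4 t=11 v=7: → [10,20),[5,15); WM=7
i=5 t=18 v=6: → [15,25),[10,20); WM=17; [0,10) fires=4 [5,15) fires=2
i=6 t=3 v=1: DROP (t<17-4); WM=17
i=7 t=22 v=2: → [20,30),[15,25); WM=21; [10,20) fires=2
i=8 t=23 v=8: → [20,30),[15,25); WM=21
i=9 t=23 v=9: → [20,30),[15,25); WM=22
i=10 t=26 v=2: → [25,35),[20,30); WM=22
i=11 t=34 v=6: → [30,40),[25,35); WM=33; [15,25) fires=4 [20,30) fires=4
i=12 t=37 v=8: → [35,45),[30,40); WM=33
i=13 t=26 v=4: DROP (t<33-4); WM=36; [25,35) fires=2
i=14 t=38 v=8: → [35,45),[30,40); WM=36

7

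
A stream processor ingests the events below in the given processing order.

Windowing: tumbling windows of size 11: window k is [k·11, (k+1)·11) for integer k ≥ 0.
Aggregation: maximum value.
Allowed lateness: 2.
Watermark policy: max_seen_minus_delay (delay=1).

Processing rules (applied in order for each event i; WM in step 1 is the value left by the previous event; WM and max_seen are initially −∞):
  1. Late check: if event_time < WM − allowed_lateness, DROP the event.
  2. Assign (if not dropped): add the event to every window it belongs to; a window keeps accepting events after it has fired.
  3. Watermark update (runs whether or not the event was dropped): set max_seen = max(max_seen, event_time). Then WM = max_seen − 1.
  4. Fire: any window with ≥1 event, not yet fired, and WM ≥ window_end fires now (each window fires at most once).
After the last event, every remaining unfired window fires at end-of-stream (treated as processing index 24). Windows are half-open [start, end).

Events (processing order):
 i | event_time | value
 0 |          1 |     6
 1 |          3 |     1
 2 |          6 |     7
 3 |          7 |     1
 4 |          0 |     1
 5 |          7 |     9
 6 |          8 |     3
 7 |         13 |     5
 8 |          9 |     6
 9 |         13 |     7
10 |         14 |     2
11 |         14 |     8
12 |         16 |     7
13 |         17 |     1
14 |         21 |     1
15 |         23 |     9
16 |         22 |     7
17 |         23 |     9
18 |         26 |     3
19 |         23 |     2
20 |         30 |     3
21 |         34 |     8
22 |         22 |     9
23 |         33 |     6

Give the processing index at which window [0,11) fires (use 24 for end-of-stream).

7

i=0 t=1 v=6: → [0,11); WM=0
i=1 t=3 v=1: → [0,11); WM=2
i=2 t=6 v=7: → [0,11); WM=5
i=3 t=7 v=1: → [0,11); WM=6
i=4 t=0 v=1: DROP (t<6-2); WM=6
i=5 t=7 v=9: → [0,11); WM=6
i=6 t=8 v=3: → [0,11); WM=7
i=7 t=13 v=5: → [11,22); WM=12; [0,11) fires=9
i=8 t=9 v=6: DROP (t<12-2); WM=12
i=9 t=13 v=7: → [11,22); WM=12
i=10 t=14 v=2: → [11,22); WM=13
i=11 t=14 v=8: → [11,22); WM=13
i=12 t=16 v=7: → [11,22); WM=15
i=13 t=17 v=1: → [11,22); WM=16
i=14 t=21 v=1: → [11,22); WM=20
i=15 t=23 v=9: → [22,33); WM=22; [11,22) fires=8
i=16 t=22 v=7: → [22,33); WM=22
i=17 t=23 v=9: → [22,33); WM=22
i=18 t=26 v=3: → [22,33); WM=25
i=19 t=23 v=2: → [22,33); WM=25
i=20 t=30 v=3: → [22,33); WM=29
i=21 t=34 v=8: → [33,44); WM=33; [22,33) fires=9
i=22 t=22 v=9: DROP (t<33-2); WM=33
i=23 t=33 v=6: → [33,44); WM=33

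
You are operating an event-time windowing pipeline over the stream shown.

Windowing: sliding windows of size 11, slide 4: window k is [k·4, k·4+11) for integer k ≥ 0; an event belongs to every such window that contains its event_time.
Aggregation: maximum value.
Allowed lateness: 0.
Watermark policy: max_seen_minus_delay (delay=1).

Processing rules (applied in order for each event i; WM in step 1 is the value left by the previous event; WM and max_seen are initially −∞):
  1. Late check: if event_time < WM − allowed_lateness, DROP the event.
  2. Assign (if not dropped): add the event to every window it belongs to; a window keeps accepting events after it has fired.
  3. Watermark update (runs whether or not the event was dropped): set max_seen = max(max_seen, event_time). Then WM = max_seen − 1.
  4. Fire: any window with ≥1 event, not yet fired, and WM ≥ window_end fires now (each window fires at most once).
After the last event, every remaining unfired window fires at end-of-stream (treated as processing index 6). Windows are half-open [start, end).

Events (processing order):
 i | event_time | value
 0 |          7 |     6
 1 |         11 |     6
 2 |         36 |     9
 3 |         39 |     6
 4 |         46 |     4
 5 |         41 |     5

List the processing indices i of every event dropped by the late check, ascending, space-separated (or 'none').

5

i=0 t=7 v=6: → [4,15),[0,11); WM=6
i=1 t=11 v=6: → [8,19),[4,15); WM=10
i=2 t=36 v=9: → [36,47),[32,43),[28,39); WM=35; [0,11) fires=6 [4,15) fires=6 [8,19) fires=6
i=3 t=39 v=6: → [36,47),[32,43); WM=38
i=4 t=46 v=4: → [44,55),[40,51),[36,47); WM=45; [28,39) fires=9 [32,43) fires=9
i=5 t=41 v=5: DROP (t<45-0); WM=45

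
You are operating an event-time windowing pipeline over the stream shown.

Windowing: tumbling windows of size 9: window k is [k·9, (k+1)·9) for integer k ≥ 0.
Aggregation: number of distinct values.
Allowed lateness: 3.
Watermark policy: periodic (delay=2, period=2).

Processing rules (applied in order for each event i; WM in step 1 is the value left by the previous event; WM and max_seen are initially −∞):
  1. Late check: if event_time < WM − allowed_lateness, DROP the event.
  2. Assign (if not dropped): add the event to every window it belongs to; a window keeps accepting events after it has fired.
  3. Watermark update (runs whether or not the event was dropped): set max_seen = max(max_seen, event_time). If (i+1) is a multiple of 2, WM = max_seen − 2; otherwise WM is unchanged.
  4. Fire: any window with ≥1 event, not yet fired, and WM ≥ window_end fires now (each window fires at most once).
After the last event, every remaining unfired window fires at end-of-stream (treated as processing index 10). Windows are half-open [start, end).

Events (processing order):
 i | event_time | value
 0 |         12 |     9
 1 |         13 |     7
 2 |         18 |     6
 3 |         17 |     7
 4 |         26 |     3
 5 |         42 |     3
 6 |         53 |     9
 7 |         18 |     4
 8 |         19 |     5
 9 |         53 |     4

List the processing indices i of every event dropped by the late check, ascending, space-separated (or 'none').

7 8

i=0 t=12 v=9: → [9,18); WM=−∞
i=1 t=13 v=7: → [9,18); WM=11
i=2 t=18 v=6: → [18,27); WM=11
i=3 t=17 v=7: → [9,18); WM=16
i=4 t=26 v=3: → [18,27); WM=16
i=5 t=42 v=3: → [36,45); WM=40; [9,18) fires=2 [18,27) fires=2
i=6 t=53 v=9: → [45,54); WM=40
i=7 t=18 v=4: DROP (t<40-3); WM=51; [36,45) fires=1
i=8 t=19 v=5: DROP (t<51-3); WM=51
i=9 t=53 v=4: → [45,54); WM=51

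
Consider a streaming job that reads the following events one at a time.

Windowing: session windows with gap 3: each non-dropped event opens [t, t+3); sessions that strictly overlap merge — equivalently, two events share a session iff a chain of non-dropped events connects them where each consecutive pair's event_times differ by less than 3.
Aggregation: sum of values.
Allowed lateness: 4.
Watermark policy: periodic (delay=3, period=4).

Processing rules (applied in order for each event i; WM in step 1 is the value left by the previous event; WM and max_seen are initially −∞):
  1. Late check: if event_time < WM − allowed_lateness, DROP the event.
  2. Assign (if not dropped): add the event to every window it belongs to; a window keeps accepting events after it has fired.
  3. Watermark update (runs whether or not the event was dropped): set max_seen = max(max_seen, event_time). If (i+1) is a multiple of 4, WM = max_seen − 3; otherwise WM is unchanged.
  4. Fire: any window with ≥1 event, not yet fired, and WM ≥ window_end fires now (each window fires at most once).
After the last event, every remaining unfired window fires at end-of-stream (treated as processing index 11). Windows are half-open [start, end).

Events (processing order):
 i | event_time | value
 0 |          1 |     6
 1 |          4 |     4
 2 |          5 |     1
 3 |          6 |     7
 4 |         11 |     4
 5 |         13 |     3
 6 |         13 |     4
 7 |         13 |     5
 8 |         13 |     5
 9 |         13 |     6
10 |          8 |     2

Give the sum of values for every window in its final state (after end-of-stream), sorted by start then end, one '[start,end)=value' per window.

i=0 t=1 v=6: → [1,4); WM=−∞
i=1 t=4 v=4: → [4,7); WM=−∞
i=2 t=5 v=1: → [4,8); WM=−∞
i=3 t=6 v=7: → [4,9); WM=3
i=4 t=11 v=4: → [11,14); WM=3
i=5 t=13 v=3: → [11,16); WM=3
i=6 t=13 v=4: → [11,16); WM=3
i=7 t=13 v=5: → [11,16); WM=10
i=8 t=13 v=5: → [11,16); WM=10
i=9 t=13 v=6: → [11,16); WM=10
i=10 t=8 v=2: → [4,11); WM=10

[1,4)=6 [4,11)=14 [11,16)=27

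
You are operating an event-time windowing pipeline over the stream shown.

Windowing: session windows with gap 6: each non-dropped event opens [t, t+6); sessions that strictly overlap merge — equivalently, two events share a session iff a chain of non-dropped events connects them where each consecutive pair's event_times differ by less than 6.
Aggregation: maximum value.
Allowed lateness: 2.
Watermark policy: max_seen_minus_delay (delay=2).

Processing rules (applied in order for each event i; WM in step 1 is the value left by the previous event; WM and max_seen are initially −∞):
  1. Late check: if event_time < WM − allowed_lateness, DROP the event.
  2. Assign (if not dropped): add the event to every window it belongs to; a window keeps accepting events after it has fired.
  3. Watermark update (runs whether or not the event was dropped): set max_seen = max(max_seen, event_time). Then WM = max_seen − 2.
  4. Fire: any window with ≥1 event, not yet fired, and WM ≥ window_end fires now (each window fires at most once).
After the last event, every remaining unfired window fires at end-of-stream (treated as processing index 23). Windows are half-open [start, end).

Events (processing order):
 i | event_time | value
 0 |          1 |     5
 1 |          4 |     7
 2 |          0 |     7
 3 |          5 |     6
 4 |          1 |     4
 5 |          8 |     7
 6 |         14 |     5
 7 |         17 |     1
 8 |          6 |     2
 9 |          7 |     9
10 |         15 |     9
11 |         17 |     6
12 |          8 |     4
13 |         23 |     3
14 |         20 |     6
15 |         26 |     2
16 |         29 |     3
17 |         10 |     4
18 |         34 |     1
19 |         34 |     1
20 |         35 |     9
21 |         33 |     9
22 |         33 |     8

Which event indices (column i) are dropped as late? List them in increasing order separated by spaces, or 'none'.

8 9 12 17

i=0 t=1 v=5: → [1,7); WM=-1
i=1 t=4 v=7: → [1,10); WM=2
i=2 t=0 v=7: → [0,10); WM=2
i=3 t=5 v=6: → [0,11); WM=3
i=4 t=1 v=4: → [0,11); WM=3
i=5 t=8 v=7: → [0,14); WM=6
i=6 t=14 v=5: → [14,20); WM=12
i=7 t=17 v=1: → [14,23); WM=15
i=8 t=6 v=2: DROP (t<15-2); WM=15
i=9 t=7 v=9: DROP (t<15-2); WM=15
i=10 t=15 v=9: → [14,23); WM=15
i=11 t=17 v=6: → [14,23); WM=15
i=12 t=8 v=4: DROP (t<15-2); WM=15
i=13 t=23 v=3: → [23,29); WM=21
i=14 t=20 v=6: → [14,29); WM=21
i=15 t=26 v=2: → [14,32); WM=24
i=16 t=29 v=3: → [14,35); WM=27
i=17 t=10 v=4: DROP (t<27-2); WM=27
i=18 t=34 v=1: → [14,40); WM=32
i=19 t=34 v=1: → [14,40); WM=32
i=20 t=35 v=9: → [14,41); WM=33
i=21 t=33 v=9: → [14,41); WM=33
i=22 t=33 v=8: → [14,41); WM=33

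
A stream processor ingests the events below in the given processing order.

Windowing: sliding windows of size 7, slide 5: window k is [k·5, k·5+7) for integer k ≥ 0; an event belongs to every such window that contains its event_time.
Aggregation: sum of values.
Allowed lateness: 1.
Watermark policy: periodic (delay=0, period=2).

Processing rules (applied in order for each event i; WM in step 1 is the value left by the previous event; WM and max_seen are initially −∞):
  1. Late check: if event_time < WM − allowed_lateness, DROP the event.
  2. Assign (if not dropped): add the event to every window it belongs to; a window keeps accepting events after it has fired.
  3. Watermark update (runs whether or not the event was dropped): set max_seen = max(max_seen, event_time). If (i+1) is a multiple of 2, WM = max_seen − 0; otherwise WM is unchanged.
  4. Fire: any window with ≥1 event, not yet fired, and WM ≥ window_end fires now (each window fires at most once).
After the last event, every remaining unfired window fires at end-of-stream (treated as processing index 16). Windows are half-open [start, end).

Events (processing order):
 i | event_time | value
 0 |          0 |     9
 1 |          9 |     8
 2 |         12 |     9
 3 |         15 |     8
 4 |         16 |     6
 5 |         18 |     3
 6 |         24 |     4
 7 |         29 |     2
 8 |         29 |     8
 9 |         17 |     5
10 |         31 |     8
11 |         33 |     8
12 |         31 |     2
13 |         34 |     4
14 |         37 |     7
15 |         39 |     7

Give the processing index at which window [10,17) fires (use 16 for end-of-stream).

5

i=0 t=0 v=9: → [0,7); WM=−∞
i=1 t=9 v=8: → [5,12); WM=9; [0,7) fires=9
i=2 t=12 v=9: → [10,17); WM=9
i=3 t=15 v=8: → [15,22),[10,17); WM=15; [5,12) fires=8
i=4 t=16 v=6: → [15,22),[10,17); WM=15
i=5 t=18 v=3: → [15,22); WM=18; [10,17) fires=23
i=6 t=24 v=4: → [20,27); WM=18
i=7 t=29 v=2: → [25,32); WM=29; [15,22) fires=17 [20,27) fires=4
i=8 t=29 v=8: → [25,32); WM=29
i=9 t=17 v=5: DROP (t<29-1); WM=29
i=10 t=31 v=8: → [30,37),[25,32); WM=29
i=11 t=33 v=8: → [30,37); WM=33; [25,32) fires=18
i=12 t=31 v=2: DROP (t<33-1); WM=33
i=13 t=34 v=4: → [30,37); WM=34
i=14 t=37 v=7: → [35,42); WM=34
i=15 t=39 v=7: → [35,42); WM=39; [30,37) fires=20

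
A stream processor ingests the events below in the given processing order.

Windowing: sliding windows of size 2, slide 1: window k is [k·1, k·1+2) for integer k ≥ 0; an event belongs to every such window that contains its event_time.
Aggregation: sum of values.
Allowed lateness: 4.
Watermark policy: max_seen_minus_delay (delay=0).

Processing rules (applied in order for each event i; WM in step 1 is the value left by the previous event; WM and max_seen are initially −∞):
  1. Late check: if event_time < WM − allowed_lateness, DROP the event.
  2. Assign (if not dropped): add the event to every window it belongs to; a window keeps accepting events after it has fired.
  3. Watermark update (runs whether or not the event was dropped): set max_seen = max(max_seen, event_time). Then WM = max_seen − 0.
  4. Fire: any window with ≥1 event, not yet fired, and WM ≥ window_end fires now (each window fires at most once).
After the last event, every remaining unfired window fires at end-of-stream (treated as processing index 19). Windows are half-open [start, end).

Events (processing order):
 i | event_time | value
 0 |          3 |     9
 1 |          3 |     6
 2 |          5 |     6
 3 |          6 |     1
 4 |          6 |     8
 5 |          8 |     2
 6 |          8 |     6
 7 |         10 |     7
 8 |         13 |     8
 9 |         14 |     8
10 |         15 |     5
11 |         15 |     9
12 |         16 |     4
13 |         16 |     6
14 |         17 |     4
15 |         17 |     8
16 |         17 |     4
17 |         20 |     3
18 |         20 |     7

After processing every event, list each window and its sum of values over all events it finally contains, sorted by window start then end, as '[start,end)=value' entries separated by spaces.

[2,4)=15 [3,5)=15 [4,6)=6 [5,7)=15 [6,8)=9 [7,9)=8 [8,10)=8 [9,11)=7 [10,12)=7 [12,14)=8 [13,15)=16 [14,16)=22 [15,17)=24 [16,18)=26 [17,19)=16 [19,21)=10 [20,22)=10

i=0 t=3 v=9: → [3,5),[2,4); WM=3
i=1 t=3 v=6: → [3,5),[2,4); WM=3
i=2 t=5 v=6: → [5,7),[4,6); WM=5; [2,4) fires=15 [3,5) fires=15
i=3 t=6 v=1: → [6,8),[5,7); WM=6; [4,6) fires=6
i=4 t=6 v=8: → [6,8),[5,7); WM=6
i=5 t=8 v=2: → [8,10),[7,9); WM=8; [5,7) fires=15 [6,8) fires=9
i=6 t=8 v=6: → [8,10),[7,9); WM=8
i=7 t=10 v=7: → [10,12),[9,11); WM=10; [7,9) fires=8 [8,10) fires=8
i=8 t=13 v=8: → [13,15),[12,14); WM=13; [9,11) fires=7 [10,12) fires=7
i=9 t=14 v=8: → [14,16),[13,15); WM=14; [12,14) fires=8
i=10 t=15 v=5: → [15,17),[14,16); WM=15; [13,15) fires=16
i=11 t=15 v=9: → [15,17),[14,16); WM=15
i=12 t=16 v=4: → [16,18),[15,17); WM=16; [14,16) fires=22
i=13 t=16 v=6: → [16,18),[15,17); WM=16
i=14 t=17 v=4: → [17,19),[16,18); WM=17; [15,17) fires=24
i=15 t=17 v=8: → [17,19),[16,18); WM=17
i=16 t=17 v=4: → [17,19),[16,18); WM=17
i=17 t=20 v=3: → [20,22),[19,21); WM=20; [16,18) fires=26 [17,19) fires=16
i=18 t=20 v=7: → [20,22),[19,21); WM=20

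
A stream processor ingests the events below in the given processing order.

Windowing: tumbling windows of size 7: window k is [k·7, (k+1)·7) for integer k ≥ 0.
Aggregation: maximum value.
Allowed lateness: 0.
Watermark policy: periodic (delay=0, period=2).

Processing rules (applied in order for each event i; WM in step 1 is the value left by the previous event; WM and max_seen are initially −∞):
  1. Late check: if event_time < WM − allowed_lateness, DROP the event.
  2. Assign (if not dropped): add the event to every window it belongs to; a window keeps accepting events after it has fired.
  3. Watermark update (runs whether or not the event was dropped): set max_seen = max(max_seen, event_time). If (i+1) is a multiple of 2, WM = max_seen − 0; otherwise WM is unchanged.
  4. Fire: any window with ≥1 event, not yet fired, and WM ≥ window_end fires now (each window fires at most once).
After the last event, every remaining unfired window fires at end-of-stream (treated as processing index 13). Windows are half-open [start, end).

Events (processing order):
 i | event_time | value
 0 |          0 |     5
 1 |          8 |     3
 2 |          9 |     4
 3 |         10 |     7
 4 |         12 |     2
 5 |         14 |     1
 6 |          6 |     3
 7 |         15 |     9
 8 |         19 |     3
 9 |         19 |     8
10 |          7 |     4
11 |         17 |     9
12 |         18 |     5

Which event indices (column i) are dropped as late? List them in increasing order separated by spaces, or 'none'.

6 10 11 12

i=0 t=0 v=5: → [0,7); WM=−∞
i=1 t=8 v=3: → [7,14); WM=8; [0,7) fires=5
i=2 t=9 v=4: → [7,14); WM=8
i=3 t=10 v=7: → [7,14); WM=10
i=4 t=12 v=2: → [7,14); WM=10
i=5 t=14 v=1: → [14,21); WM=14; [7,14) fires=7
i=6 t=6 v=3: DROP (t<14-0); WM=14
i=7 t=15 v=9: → [14,21); WM=15
i=8 t=19 v=3: → [14,21); WM=15
i=9 t=19 v=8: → [14,21); WM=19
i=10 t=7 v=4: DROP (t<19-0); WM=19
i=11 t=17 v=9: DROP (t<19-0); WM=19
i=12 t=18 v=5: DROP (t<19-0); WM=19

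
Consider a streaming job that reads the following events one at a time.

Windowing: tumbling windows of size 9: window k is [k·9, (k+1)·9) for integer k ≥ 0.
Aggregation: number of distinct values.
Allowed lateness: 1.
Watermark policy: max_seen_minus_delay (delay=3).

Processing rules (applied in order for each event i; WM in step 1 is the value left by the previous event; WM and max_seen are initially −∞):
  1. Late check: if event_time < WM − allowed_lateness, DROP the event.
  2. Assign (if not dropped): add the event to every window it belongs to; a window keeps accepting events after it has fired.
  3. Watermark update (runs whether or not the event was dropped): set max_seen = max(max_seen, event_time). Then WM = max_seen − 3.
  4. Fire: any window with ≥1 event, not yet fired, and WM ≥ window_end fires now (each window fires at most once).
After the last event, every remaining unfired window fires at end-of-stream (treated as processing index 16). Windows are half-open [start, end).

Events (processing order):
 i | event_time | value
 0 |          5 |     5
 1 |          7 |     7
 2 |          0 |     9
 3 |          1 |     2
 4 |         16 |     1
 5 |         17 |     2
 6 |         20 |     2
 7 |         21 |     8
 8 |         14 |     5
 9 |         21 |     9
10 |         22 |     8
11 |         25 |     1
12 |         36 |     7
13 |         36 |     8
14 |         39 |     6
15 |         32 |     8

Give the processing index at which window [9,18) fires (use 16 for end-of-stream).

7

i=0 t=5 v=5: → [0,9); WM=2
i=1 t=7 v=7: → [0,9); WM=4
i=2 t=0 v=9: DROP (t<4-1); WM=4
i=3 t=1 v=2: DROP (t<4-1); WM=4
i=4 t=16 v=1: → [9,18); WM=13; [0,9) fires=2
i=5 t=17 v=2: → [9,18); WM=14
i=6 t=20 v=2: → [18,27); WM=17
i=7 t=21 v=8: → [18,27); WM=18; [9,18) fires=2
i=8 t=14 v=5: DROP (t<18-1); WM=18
i=9 t=21 v=9: → [18,27); WM=18
i=10 t=22 v=8: → [18,27); WM=19
i=11 t=25 v=1: → [18,27); WM=22
i=12 t=36 v=7: → [36,45); WM=33; [18,27) fires=4
i=13 t=36 v=8: → [36,45); WM=33
i=14 t=39 v=6: → [36,45); WM=36
i=15 t=32 v=8: DROP (t<36-1); WM=36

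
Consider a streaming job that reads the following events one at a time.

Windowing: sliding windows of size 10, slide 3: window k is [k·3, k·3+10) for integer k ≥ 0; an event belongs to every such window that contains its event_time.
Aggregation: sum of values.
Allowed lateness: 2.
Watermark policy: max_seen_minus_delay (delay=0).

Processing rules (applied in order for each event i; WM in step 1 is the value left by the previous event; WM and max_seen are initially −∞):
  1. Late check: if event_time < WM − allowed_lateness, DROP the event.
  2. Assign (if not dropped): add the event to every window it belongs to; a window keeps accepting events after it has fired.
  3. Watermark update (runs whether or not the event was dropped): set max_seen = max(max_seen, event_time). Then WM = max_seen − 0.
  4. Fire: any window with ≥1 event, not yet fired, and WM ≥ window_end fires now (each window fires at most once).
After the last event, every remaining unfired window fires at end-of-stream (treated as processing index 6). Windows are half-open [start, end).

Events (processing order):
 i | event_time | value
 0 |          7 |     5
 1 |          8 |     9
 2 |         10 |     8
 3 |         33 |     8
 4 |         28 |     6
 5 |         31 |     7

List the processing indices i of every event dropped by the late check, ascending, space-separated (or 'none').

4

i=0 t=7 v=5: → [6,16),[3,13),[0,10); WM=7
i=1 t=8 v=9: → [6,16),[3,13),[0,10); WM=8
i=2 t=10 v=8: → [9,19),[6,16),[3,13); WM=10; [0,10) fires=14
i=3 t=33 v=8: → [33,43),[30,40),[27,37),[24,34); WM=33; [3,13) fires=22 [6,16) fires=22 [9,19) fires=8
i=4 t=28 v=6: DROP (t<33-2); WM=33
i=5 t=31 v=7: → [30,40),[27,37),[24,34); WM=33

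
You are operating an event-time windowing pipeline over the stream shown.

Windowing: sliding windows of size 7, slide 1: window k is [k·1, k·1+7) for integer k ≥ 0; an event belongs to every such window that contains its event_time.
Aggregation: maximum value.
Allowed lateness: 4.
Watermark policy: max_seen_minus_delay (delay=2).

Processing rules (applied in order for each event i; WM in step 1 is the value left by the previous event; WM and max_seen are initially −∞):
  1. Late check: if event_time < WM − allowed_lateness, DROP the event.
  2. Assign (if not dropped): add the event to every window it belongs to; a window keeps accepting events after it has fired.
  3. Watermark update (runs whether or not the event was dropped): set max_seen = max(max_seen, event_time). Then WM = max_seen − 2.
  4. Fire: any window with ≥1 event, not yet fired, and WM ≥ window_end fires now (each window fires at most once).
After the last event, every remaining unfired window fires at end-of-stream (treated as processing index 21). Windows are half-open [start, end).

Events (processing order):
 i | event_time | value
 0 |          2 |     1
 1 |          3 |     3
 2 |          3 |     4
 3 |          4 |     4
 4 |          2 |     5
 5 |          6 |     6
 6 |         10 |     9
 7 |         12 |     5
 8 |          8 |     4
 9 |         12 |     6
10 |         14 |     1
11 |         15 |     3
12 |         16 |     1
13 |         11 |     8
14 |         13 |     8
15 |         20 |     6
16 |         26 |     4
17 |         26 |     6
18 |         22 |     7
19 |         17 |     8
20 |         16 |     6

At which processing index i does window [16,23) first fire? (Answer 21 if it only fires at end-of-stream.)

i=0 t=2 v=1: → [2,9),[1,8),[0,7); WM=0
i=1 t=3 v=3: → [3,10),[2,9),[1,8),[0,7); WM=1
i=2 t=3 v=4: → [3,10),[2,9),[1,8),[0,7); WM=1
i=3 t=4 v=4: → [4,11),[3,10),[2,9),[1,8),[0,7); WM=2
i=4 t=2 v=5: → [2,9),[1,8),[0,7); WM=2
i=5 t=6 v=6: → [6,13),[5,12),[4,11),[3,10),[2,9),[1,8),[0,7); WM=4
i=6 t=10 v=9: → [10,17),[9,16),[8,15),[7,14),[6,13),[5,12),[4,11); WM=8; [0,7) fires=6 [1,8) fires=6
i=7 t=12 v=5: → [12,19),[11,18),[10,17),[9,16),[8,15),[7,14),[6,13); WM=10; [2,9) fires=6 [3,10) fires=6
i=8 t=8 v=4: → [8,15),[7,14),[6,13),[5,12),[4,11),[3,10),[2,9); WM=10
i=9 t=12 v=6: → [12,19),[11,18),[10,17),[9,16),[8,15),[7,14),[6,13); WM=10
i=10 t=14 v=1: → [14,21),[13,20),[12,19),[11,18),[10,17),[9,16),[8,15); WM=12; [4,11) fires=9 [5,12) fires=9
i=11 t=15 v=3: → [15,22),[14,21),[13,20),[12,19),[11,18),[10,17),[9,16); WM=13; [6,13) fires=9
i=12 t=16 v=1: → [16,23),[15,22),[14,21),[13,20),[12,19),[11,18),[10,17); WM=14; [7,14) fires=9
i=13 t=11 v=8: → [11,18),[10,17),[9,16),[8,15),[7,14),[6,13),[5,12); WM=14
i=14 t=13 v=8: → [13,20),[12,19),[11,18),[10,17),[9,16),[8,15),[7,14); WM=14
i=15 t=20 v=6: → [20,27),[19,26),[18,25),[17,24),[16,23),[15,22),[14,21); WM=18; [8,15) fires=9 [9,16) fires=9 [10,17) fires=9 [11,18) fires=8
i=16 t=26 v=4: → [26,33),[25,32),[24,31),[23,30),[22,29),[21,28),[20,27); WM=24; [12,19) fires=8 [13,20) fires=8 [14,21) fires=6 [15,22) fires=6 [16,23) fires=6 [17,24) fires=6
i=17 t=26 v=6: → [26,33),[25,32),[24,31),[23,30),[22,29),[21,28),[20,27); WM=24
i=18 t=22 v=7: → [22,29),[21,28),[20,27),[19,26),[18,25),[17,24),[16,23); WM=24
i=19 t=17 v=8: DROP (t<24-4); WM=24
i=20 t=16 v=6: DROP (t<24-4); WM=24

16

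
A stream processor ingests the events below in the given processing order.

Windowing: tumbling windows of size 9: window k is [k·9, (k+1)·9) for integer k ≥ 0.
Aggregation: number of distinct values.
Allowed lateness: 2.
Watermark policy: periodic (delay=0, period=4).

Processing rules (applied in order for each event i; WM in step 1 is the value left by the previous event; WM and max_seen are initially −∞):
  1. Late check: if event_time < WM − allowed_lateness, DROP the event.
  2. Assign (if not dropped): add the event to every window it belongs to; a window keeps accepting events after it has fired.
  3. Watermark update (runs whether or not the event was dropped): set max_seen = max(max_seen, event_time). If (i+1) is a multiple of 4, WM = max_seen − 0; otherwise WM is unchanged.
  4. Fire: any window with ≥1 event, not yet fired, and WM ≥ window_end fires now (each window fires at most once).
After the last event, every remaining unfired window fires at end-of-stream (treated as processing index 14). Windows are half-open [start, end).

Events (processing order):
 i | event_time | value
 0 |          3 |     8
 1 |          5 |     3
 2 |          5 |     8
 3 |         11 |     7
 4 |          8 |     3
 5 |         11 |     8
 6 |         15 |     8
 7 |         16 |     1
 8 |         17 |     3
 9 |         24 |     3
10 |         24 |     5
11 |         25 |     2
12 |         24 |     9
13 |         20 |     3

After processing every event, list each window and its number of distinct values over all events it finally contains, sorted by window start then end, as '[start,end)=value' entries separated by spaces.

i=0 t=3 v=8: → [0,9); WM=−∞
i=1 t=5 v=3: → [0,9); WM=−∞
i=2 t=5 v=8: → [0,9); WM=−∞
i=3 t=11 v=7: → [9,18); WM=11; [0,9) fires=2
i=4 t=8 v=3: DROP (t<11-2); WM=11
i=5 t=11 v=8: → [9,18); WM=11
i=6 t=15 v=8: → [9,18); WM=11
i=7 t=16 v=1: → [9,18); WM=16
i=8 t=17 v=3: → [9,18); WM=16
i=9 t=24 v=3: → [18,27); WM=16
i=10 t=24 v=5: → [18,27); WM=16
i=11 t=25 v=2: → [18,27); WM=25; [9,18) fires=4
i=12 t=24 v=9: → [18,27); WM=25
i=13 t=20 v=3: DROP (t<25-2); WM=25

[0,9)=2 [9,18)=4 [18,27)=4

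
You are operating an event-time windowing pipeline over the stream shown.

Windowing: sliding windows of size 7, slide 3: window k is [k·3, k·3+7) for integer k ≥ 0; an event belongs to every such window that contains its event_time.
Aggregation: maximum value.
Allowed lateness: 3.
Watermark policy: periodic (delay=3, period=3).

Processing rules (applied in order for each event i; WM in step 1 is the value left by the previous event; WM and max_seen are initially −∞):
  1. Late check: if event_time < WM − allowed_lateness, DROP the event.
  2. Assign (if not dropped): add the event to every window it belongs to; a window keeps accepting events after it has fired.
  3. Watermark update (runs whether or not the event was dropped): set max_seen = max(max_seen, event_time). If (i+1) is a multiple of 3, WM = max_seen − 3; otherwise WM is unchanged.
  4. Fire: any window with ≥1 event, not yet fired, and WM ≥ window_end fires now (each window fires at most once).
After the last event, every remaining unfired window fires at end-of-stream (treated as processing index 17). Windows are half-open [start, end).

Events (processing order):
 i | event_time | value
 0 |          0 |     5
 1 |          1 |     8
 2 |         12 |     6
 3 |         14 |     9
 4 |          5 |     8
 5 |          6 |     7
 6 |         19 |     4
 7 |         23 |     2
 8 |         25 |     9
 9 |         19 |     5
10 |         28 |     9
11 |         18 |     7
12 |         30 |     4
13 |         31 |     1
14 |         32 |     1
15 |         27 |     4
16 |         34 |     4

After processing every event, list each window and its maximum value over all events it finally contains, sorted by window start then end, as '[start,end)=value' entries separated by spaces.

i=0 t=0 v=5: → [0,7); WM=−∞
i=1 t=1 v=8: → [0,7); WM=−∞
i=2 t=12 v=6: → [12,19),[9,16),[6,13); WM=9; [0,7) fires=8
i=3 t=14 v=9: → [12,19),[9,16); WM=9
i=4 t=5 v=8: DROP (t<9-3); WM=9
i=5 t=6 v=7: → [6,13),[3,10),[0,7); WM=11; [3,10) fires=7
i=6 t=19 v=4: → [18,25),[15,22); WM=11
i=7 t=23 v=2: → [21,28),[18,25); WM=11
i=8 t=25 v=9: → [24,31),[21,28); WM=22; [6,13) fires=7 [9,16) fires=9 [12,19) fires=9 [15,22) fires=4
i=9 t=19 v=5: → [18,25),[15,22); WM=22
i=10 t=28 v=9: → [27,34),[24,31); WM=22
i=11 t=18 v=7: DROP (t<22-3); WM=25; [18,25) fires=5
i=12 t=30 v=4: → [30,37),[27,34),[24,31); WM=25
i=13 t=31 v=1: → [30,37),[27,34); WM=25
i=14 t=32 v=1: → [30,37),[27,34); WM=29; [21,28) fires=9
i=15 t=27 v=4: → [27,34),[24,31),[21,28); WM=29
i=16 t=34 v=4: → [33,40),[30,37); WM=29

[0,7)=8 [3,10)=7 [6,13)=7 [9,16)=9 [12,19)=9 [15,22)=5 [18,25)=5 [21,28)=9 [24,31)=9 [27,34)=9 [30,37)=4 [33,40)=4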